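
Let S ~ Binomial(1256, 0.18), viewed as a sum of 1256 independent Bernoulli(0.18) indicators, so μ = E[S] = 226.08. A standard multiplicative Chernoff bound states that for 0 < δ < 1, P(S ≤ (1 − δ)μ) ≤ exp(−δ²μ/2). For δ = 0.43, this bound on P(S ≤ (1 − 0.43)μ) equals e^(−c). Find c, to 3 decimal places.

20.901

c = δ²μ/2 = 0.43²·226.08/2 = 20.9011.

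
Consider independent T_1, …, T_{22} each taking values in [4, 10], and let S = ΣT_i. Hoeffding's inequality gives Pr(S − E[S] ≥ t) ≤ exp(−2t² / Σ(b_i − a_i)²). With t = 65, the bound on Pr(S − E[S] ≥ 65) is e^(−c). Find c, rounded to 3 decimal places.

Σ(b_i − a_i)² = 22·(6)² = 792.
c = 2t²/792 = 2·65²/792 = 10.6692.

10.669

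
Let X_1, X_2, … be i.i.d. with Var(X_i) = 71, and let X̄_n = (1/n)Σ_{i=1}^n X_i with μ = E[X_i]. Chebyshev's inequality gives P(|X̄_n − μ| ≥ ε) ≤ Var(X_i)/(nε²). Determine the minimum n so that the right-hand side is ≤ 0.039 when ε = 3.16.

Require 71/(n·3.16²) ≤ 0.039, i.e. n ≥ 71/(0.039·3.16²) = 182.314.
The smallest integer n is 183.

183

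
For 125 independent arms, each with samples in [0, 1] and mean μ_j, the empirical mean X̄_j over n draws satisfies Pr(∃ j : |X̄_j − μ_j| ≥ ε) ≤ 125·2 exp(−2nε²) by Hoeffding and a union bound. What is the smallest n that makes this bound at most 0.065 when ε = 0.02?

10319

Need 2·125·exp(−2nε²) ≤ 0.065, i.e. exp(−2nε²) ≤ 0.065/250.
So 2nε² ≥ ln(250/0.065) = 8.254829.
Hence n ≥ 8.254829/(2·0.02²) = 10318.536.
The smallest integer n is 10319.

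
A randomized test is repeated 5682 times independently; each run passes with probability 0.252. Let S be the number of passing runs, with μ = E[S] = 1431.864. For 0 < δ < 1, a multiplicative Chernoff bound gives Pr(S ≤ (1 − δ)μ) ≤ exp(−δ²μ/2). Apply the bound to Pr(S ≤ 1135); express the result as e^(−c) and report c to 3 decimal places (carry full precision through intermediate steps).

30.774

Write 1135 = (1 − δ)μ, so δ = 1 − 1135/1431.864 = 0.207327…
Then the exponent is δ²μ/2 = (μ − 1135)²/(2μ) = 30.773954.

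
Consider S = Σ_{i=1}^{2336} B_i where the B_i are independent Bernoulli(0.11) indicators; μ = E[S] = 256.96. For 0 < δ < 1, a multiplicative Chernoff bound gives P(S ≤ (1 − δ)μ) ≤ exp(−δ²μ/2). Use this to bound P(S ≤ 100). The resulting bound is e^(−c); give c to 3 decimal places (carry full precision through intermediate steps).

Write 100 = (1 − δ)μ, so δ = 1 − 100/256.96 = 0.6108344…
Then the exponent is δ²μ/2 = (μ − 100)²/(2μ) = 47.938281.

47.938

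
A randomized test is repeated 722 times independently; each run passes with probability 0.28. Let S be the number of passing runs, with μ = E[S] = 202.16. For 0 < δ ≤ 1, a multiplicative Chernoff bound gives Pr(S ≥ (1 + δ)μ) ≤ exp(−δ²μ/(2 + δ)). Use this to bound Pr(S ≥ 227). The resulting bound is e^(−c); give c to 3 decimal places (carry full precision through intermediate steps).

1.438

Write 227 = (1 + δ)μ, so δ = 227/202.16 − 1 = 0.122873…
Then the exponent is δ²μ/(2 + δ) = (227 − μ)² / (μ·(2 + δ)) = 1.437752.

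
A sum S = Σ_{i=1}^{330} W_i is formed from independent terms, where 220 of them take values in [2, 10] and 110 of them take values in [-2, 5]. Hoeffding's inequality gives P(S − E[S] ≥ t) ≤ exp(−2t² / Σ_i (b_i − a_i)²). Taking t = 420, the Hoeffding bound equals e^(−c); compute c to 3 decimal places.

Σ(b_i − a_i)² = 220·8² + 110·7² = 19470.
c = 2t² / 19470 = 2·420² / 19470 = 18.1202.

18.120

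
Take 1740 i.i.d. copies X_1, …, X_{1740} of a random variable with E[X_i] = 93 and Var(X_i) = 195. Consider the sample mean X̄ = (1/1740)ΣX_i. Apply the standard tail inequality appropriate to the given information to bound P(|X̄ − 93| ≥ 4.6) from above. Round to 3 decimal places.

With mean and variance of each term known, Chebyshev's inequality bounds the deviation of the sum (or sample mean).
Var(X̄) = Var(X_i)/n = 195/1740 = 0.11207.
Chebyshev: P(|X̄ − 93| ≥ 4.6) ≤ Var(X̄)/(4.6)² = 195/(1740·4.6²) = 0.0053.

0.005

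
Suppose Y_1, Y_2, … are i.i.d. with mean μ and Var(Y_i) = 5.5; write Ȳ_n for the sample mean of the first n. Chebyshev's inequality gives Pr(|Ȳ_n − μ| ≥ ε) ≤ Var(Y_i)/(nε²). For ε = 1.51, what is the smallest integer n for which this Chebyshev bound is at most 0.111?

22

Require 5.5/(n·1.51²) ≤ 0.111, i.e. n ≥ 5.5/(0.111·1.51²) = 21.731.
The smallest integer n is 22.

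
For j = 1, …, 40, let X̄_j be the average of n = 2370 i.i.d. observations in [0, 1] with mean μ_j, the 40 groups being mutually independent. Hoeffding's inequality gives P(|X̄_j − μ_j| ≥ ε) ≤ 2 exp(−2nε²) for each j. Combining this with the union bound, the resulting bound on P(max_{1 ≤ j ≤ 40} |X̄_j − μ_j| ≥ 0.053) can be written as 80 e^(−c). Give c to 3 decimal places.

Union bound over the 40 events: P(max_{1 ≤ j ≤ 40} |X̄_j − μ_j| ≥ 0.053) ≤ 40·2·exp(−2nε²) = 80 exp(−2·2370·0.053²).
So c = 2·2370·0.053² = 13.3147.

13.315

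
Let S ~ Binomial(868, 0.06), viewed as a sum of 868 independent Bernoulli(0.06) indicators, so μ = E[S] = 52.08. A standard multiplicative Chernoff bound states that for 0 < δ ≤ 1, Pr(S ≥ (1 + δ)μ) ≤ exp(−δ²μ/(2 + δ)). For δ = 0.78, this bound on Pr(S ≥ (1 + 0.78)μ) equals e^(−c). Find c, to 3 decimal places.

c = δ²μ/(2 + δ) = 0.78²·52.08/(2 + 0.78) = 11.3977.

11.398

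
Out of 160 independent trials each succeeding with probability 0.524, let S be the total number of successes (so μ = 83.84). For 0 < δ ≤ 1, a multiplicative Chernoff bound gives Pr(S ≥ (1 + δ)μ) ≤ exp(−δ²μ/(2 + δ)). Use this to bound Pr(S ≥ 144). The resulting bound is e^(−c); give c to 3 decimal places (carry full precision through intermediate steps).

Write 144 = (1 + δ)μ, so δ = 144/83.84 − 1 = 0.7175573…
Then the exponent is δ²μ/(2 + δ) = (144 − μ)² / (μ·(2 + δ)) = 15.884944.

15.885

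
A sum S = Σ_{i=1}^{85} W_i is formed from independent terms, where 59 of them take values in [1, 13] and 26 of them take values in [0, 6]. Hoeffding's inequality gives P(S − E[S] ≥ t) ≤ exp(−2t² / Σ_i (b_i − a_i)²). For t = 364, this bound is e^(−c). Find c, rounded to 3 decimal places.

Σ(b_i − a_i)² = 59·12² + 26·6² = 9432.
c = 2t² / 9432 = 2·364² / 9432 = 28.0950.

28.095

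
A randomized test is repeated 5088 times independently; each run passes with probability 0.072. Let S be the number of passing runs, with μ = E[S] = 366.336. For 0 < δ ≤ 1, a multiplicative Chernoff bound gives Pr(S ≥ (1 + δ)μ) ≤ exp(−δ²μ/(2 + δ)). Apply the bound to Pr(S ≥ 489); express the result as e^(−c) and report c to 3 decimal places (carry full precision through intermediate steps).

17.591

Write 489 = (1 + δ)μ, so δ = 489/366.336 − 1 = 0.3348401…
Then the exponent is δ²μ/(2 + δ) = (489 − μ)² / (μ·(2 + δ)) = 17.591282.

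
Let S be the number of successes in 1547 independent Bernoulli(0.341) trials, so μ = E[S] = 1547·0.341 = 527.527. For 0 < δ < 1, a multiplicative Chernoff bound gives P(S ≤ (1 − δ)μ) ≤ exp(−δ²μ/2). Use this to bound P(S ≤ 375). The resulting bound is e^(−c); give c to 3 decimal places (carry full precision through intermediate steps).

22.051

Write 375 = (1 − δ)μ, so δ = 1 − 375/527.527 = 0.2891359…
Then the exponent is δ²μ/2 = (μ − 375)²/(2μ) = 22.050517.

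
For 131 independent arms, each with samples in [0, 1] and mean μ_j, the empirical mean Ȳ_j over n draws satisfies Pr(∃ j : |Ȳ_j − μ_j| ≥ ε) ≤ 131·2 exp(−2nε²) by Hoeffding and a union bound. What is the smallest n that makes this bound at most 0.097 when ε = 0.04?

Need 2·131·exp(−2nε²) ≤ 0.097, i.e. exp(−2nε²) ≤ 0.097/262.
So 2nε² ≥ ln(262/0.097) = 7.901389.
Hence n ≥ 7.901389/(2·0.04²) = 2469.184.
The smallest integer n is 2470.

2470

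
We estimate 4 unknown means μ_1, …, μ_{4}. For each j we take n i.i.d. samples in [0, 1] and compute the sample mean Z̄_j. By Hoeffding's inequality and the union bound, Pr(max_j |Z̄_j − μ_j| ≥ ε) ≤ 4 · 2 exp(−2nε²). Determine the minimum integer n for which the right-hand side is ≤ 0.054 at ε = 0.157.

102

Need 2·4·exp(−2nε²) ≤ 0.054, i.e. exp(−2nε²) ≤ 0.054/8.
So 2nε² ≥ ln(8/0.054) = 4.998213.
Hence n ≥ 4.998213/(2·0.157²) = 101.388.
The smallest integer n is 102.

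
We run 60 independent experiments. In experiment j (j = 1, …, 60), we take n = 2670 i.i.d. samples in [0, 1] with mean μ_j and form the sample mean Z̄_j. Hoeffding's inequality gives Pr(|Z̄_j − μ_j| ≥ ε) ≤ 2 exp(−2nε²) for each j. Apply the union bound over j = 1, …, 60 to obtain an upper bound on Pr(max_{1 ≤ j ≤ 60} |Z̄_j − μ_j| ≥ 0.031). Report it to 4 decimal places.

Per-experiment Hoeffding bound: 2·exp(−2·2670·0.031²) = 2·exp(−5.13174) = 0.011813.
Union bound over 60 events: 60·0.011813 = 0.70875.

0.7088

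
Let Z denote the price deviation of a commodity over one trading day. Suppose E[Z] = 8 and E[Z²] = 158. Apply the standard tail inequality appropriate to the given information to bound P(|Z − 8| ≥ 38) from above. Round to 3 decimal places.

0.065

The first two moments determine the variance, so Chebyshev's inequality is the sharpest standard bound available.
Var(Z) = E[Z²] − (E[Z])² = 158 − 64 = 94.
Chebyshev's inequality: P(|Z − μ| ≥ t) ≤ Var(Z)/t² = 94/1444 = 0.0651.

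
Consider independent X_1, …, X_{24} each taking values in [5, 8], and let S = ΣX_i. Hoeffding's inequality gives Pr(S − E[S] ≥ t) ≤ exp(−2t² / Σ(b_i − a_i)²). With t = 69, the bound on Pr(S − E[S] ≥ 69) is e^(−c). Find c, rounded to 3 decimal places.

44.083

Σ(b_i − a_i)² = 24·(3)² = 216.
c = 2t²/216 = 2·69²/216 = 44.0833.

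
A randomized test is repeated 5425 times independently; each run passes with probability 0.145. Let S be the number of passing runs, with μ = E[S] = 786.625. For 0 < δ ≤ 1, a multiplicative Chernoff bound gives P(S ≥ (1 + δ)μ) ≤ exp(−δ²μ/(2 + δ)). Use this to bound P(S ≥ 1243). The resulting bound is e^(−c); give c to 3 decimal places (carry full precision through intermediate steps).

102.619

Write 1243 = (1 + δ)μ, so δ = 1243/786.625 − 1 = 0.5801684…
Then the exponent is δ²μ/(2 + δ) = (1243 − μ)² / (μ·(2 + δ)) = 102.619026.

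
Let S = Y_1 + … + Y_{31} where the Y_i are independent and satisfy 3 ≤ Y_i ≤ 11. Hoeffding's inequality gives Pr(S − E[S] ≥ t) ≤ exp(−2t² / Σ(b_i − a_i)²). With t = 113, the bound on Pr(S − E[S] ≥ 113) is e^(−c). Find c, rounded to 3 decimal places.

Σ(b_i − a_i)² = 31·(8)² = 1984.
c = 2t²/1984 = 2·113²/1984 = 12.8720.

12.872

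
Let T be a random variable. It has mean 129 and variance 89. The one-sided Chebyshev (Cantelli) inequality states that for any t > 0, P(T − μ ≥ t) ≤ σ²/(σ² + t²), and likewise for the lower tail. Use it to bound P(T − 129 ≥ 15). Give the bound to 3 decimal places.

Here σ² = 89 and t = 15, so σ² + t² = 314.
Cantelli's bound: 89/314 = 0.2834.

0.283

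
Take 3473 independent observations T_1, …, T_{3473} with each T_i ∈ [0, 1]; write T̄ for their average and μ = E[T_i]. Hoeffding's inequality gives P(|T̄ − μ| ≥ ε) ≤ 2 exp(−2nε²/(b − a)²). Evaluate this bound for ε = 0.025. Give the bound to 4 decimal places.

Exponent: 2nε²/(b − a)² = 2·3473·0.025² / 1² = 4.34125.
Bound = 2·exp(−4.34125) = 0.02604.

0.0260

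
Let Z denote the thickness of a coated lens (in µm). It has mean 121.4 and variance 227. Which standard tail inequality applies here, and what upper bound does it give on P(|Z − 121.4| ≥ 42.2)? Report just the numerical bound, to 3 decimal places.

0.127

Mean and variance are known, so Chebyshev's inequality applies.
Chebyshev: P(|Z − μ| ≥ t) ≤ Var(Z)/t².
Bound = 227 / 1780.84 = 0.1275.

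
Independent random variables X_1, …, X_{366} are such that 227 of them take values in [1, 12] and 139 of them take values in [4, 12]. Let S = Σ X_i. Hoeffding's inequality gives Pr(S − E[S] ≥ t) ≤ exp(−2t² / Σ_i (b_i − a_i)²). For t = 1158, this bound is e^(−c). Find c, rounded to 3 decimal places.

Σ(b_i − a_i)² = 227·11² + 139·8² = 36363.
c = 2t² / 36363 = 2·1158² / 36363 = 73.7543.

73.754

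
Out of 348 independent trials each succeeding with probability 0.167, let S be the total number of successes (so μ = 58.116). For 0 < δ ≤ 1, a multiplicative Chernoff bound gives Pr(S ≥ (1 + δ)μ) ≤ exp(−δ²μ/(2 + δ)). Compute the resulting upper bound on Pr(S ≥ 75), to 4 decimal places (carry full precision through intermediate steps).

Write 75 = (1 + δ)μ, so δ = 75/58.116 − 1 = 0.2905224…
Then the exponent is δ²μ/(2 + δ) = (75 − μ)² / (μ·(2 + δ)) = 2.141512.
Bound = exp(−2.141512) = 0.11748.

0.1175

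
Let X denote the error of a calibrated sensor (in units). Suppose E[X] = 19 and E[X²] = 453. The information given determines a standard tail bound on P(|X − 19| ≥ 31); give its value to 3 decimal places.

0.096

The first two moments determine the variance, so Chebyshev's inequality is the sharpest standard bound available.
Var(X) = E[X²] − (E[X])² = 453 − 361 = 92.
Chebyshev's inequality: P(|X − μ| ≥ t) ≤ Var(X)/t² = 92/961 = 0.0957.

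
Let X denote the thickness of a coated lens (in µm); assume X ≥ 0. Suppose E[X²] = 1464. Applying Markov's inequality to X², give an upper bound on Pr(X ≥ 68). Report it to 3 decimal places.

Since X ≥ 0, the event {X ≥ 68} is the same as {X² ≥ 4624}.
Markov's inequality applied to X² gives Pr(X² ≥ 4624) ≤ E[X²]/4624 = 1464/4624 = 0.3166.

0.317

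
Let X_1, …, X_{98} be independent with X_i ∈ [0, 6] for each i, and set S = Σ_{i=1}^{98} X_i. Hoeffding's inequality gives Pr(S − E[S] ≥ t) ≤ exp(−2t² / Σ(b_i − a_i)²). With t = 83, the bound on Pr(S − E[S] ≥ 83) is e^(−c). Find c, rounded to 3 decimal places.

3.905

Σ(b_i − a_i)² = 98·(6)² = 3528.
c = 2t²/3528 = 2·83²/3528 = 3.9053.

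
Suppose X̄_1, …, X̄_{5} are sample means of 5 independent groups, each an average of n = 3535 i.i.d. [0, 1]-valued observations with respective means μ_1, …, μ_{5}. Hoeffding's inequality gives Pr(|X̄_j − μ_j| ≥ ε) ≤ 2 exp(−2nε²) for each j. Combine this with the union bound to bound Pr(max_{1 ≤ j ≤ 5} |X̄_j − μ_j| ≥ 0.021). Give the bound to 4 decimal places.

0.4425

Per-experiment Hoeffding bound: 2·exp(−2·3535·0.021²) = 2·exp(−3.11787) = 0.088503.
Union bound over 5 events: 5·0.088503 = 0.44251.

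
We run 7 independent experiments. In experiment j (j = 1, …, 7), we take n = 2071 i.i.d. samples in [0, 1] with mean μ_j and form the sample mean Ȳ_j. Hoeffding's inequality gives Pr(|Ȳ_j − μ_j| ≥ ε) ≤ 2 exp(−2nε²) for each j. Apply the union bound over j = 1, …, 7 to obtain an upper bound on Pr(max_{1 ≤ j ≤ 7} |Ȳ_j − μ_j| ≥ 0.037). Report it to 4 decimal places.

Per-experiment Hoeffding bound: 2·exp(−2·2071·0.037²) = 2·exp(−5.67040) = 0.006893.
Union bound over 7 events: 7·0.006893 = 0.04825.

0.0483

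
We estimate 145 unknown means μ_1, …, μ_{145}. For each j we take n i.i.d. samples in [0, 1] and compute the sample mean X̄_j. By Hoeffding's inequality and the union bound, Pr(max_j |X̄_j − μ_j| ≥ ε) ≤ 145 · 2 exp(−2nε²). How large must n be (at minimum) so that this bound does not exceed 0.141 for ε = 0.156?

157

Need 2·145·exp(−2nε²) ≤ 0.141, i.e. exp(−2nε²) ≤ 0.141/290.
So 2nε² ≥ ln(290/0.141) = 7.628876.
Hence n ≥ 7.628876/(2·0.156²) = 156.741.
The smallest integer n is 157.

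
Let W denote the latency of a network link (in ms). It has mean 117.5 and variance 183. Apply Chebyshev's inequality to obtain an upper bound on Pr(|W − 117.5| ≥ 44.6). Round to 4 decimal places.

0.0920

Chebyshev: Pr(|W − μ| ≥ t) ≤ Var(W)/t².
Bound = 183 / 1989.16 = 0.0920.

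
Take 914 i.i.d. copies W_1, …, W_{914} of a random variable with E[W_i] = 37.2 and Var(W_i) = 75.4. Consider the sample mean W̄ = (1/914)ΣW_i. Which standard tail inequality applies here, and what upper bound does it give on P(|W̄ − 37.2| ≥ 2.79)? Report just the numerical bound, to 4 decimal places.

With mean and variance of each term known, Chebyshev's inequality bounds the deviation of the sum (or sample mean).
Var(W̄) = Var(W_i)/n = 75.4/914 = 0.082495.
Chebyshev: P(|W̄ − 37.2| ≥ 2.79) ≤ Var(W̄)/(2.79)² = 75.4/(914·2.79²) = 0.0106.

0.0106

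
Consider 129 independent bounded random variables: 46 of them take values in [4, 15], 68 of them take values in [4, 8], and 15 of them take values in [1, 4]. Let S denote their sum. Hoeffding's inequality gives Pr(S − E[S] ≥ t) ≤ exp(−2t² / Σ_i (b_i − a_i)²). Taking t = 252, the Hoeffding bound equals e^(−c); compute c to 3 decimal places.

18.708

Σ(b_i − a_i)² = 46·11² + 68·4² + 15·3² = 6789.
c = 2t² / 6789 = 2·252² / 6789 = 18.7079.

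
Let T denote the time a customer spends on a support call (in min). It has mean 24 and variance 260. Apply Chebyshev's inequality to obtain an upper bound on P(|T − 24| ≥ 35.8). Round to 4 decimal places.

Chebyshev: P(|T − μ| ≥ t) ≤ Var(T)/t².
Bound = 260 / 1281.64 = 0.2029.

0.2029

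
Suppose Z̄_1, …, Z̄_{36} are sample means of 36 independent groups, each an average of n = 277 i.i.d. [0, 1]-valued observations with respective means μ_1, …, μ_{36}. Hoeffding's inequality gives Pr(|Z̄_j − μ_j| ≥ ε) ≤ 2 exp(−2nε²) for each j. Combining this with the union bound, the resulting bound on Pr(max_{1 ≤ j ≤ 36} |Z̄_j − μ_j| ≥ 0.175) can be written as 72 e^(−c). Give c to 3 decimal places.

Union bound over the 36 events: Pr(max_{1 ≤ j ≤ 36} |Z̄_j − μ_j| ≥ 0.175) ≤ 36·2·exp(−2nε²) = 72 exp(−2·277·0.175²).
So c = 2·277·0.175² = 16.9662.

16.966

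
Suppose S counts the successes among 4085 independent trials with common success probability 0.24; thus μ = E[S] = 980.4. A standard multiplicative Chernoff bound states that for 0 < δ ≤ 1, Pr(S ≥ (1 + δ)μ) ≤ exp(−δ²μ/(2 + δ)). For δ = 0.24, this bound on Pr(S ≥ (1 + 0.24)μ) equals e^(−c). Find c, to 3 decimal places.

25.210

c = δ²μ/(2 + δ) = 0.24²·980.4/(2 + 0.24) = 25.2103.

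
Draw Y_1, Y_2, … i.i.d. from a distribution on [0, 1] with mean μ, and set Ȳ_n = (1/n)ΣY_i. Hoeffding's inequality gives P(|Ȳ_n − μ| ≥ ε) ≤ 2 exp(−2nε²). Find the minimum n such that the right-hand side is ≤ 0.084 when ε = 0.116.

118

Require 2·exp(−2nε²) ≤ 0.084, i.e. 2nε² ≥ ln(2/0.084) = 3.170086.
So n ≥ 3.170086 / (2·0.116²) = 117.795.
The smallest integer n is 118.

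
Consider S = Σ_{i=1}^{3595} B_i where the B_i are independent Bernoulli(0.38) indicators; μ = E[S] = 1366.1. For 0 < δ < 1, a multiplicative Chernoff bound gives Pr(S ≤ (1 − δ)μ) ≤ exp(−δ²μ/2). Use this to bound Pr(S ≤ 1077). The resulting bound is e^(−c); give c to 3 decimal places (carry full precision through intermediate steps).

Write 1077 = (1 − δ)μ, so δ = 1 − 1077/1366.1 = 0.2116243…
Then the exponent is δ²μ/2 = (μ − 1077)²/(2μ) = 30.590297.

30.590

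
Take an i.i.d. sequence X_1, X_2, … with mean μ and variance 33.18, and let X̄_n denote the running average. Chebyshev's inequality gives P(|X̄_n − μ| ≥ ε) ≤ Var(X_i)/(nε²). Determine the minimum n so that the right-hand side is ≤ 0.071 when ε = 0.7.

Require 33.18/(n·0.7²) ≤ 0.071, i.e. n ≥ 33.18/(0.071·0.7²) = 953.722.
The smallest integer n is 954.

954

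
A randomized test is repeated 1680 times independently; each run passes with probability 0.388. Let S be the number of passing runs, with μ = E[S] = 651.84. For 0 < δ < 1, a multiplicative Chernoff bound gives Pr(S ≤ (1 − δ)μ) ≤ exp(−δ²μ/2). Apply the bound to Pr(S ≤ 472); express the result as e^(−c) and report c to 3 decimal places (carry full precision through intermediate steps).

Write 472 = (1 − δ)μ, so δ = 1 − 472/651.84 = 0.2758959…
Then the exponent is δ²μ/2 = (μ − 472)²/(2μ) = 24.808562.

24.809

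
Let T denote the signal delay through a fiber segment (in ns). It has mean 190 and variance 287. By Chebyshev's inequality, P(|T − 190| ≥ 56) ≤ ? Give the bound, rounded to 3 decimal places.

0.092

Chebyshev: P(|T − μ| ≥ t) ≤ Var(T)/t².
Bound = 287 / 3136 = 0.0915.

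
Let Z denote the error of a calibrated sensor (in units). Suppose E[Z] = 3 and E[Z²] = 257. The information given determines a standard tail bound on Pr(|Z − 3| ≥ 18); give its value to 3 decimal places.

The first two moments determine the variance, so Chebyshev's inequality is the sharpest standard bound available.
Var(Z) = E[Z²] − (E[Z])² = 257 − 9 = 248.
Chebyshev's inequality: Pr(|Z − μ| ≥ t) ≤ Var(Z)/t² = 248/324 = 0.7654.

0.765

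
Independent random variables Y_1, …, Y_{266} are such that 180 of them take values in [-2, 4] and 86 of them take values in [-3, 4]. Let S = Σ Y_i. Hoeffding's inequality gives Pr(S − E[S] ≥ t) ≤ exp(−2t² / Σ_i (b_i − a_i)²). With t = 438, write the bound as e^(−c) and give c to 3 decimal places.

35.879

Σ(b_i − a_i)² = 180·6² + 86·7² = 10694.
c = 2t² / 10694 = 2·438² / 10694 = 35.8788.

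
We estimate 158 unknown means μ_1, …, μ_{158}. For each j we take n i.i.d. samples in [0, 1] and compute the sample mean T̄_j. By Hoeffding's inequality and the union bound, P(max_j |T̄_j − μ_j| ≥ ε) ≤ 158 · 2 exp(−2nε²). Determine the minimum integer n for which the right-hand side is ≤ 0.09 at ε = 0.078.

Need 2·158·exp(−2nε²) ≤ 0.09, i.e. exp(−2nε²) ≤ 0.09/316.
So 2nε² ≥ ln(316/0.09) = 8.163688.
Hence n ≥ 8.163688/(2·0.078²) = 670.915.
The smallest integer n is 671.

671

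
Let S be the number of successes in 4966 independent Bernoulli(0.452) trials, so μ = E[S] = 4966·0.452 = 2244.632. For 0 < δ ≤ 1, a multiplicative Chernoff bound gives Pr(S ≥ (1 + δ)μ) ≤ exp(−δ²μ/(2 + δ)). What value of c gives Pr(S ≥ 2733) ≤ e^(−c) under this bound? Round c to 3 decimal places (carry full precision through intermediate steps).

Write 2733 = (1 + δ)μ, so δ = 2733/2244.632 − 1 = 0.2175715…
Then the exponent is δ²μ/(2 + δ) = (2733 − μ)² / (μ·(2 + δ)) = 47.915013.

47.915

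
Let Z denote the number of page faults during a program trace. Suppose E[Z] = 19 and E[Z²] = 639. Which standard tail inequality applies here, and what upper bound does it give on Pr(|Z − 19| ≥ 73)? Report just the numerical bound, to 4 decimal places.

0.0522

The first two moments determine the variance, so Chebyshev's inequality is the sharpest standard bound available.
Var(Z) = E[Z²] − (E[Z])² = 639 − 361 = 278.
Chebyshev's inequality: Pr(|Z − μ| ≥ t) ≤ Var(Z)/t² = 278/5329 = 0.0522.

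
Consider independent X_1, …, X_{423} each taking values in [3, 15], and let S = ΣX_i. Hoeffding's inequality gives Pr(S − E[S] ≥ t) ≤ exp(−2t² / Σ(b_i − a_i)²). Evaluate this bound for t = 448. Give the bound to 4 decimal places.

0.0014

Σ(b_i − a_i)² = 423·(12)² = 60912.
Exponent = 2·448²/60912 = 6.5900.
Bound = exp(−6.5900) = 0.00137.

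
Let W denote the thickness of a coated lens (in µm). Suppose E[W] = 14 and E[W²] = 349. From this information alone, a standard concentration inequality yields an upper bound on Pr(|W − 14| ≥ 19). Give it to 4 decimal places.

The first two moments determine the variance, so Chebyshev's inequality is the sharpest standard bound available.
Var(W) = E[W²] − (E[W])² = 349 − 196 = 153.
Chebyshev's inequality: Pr(|W − μ| ≥ t) ≤ Var(W)/t² = 153/361 = 0.4238.

0.4238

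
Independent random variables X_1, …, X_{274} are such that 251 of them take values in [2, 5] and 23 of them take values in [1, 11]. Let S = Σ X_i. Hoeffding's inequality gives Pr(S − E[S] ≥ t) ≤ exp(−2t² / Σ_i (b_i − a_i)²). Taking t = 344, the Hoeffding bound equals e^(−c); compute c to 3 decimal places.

51.913

Σ(b_i − a_i)² = 251·3² + 23·10² = 4559.
c = 2t² / 4559 = 2·344² / 4559 = 51.9131.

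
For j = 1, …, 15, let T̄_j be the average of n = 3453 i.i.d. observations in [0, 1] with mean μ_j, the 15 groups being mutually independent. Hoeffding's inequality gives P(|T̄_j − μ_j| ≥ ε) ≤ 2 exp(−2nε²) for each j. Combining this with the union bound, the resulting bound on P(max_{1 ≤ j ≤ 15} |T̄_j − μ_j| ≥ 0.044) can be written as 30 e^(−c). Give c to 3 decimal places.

Union bound over the 15 events: P(max_{1 ≤ j ≤ 15} |T̄_j − μ_j| ≥ 0.044) ≤ 15·2·exp(−2nε²) = 30 exp(−2·3453·0.044²).
So c = 2·3453·0.044² = 13.3700.

13.370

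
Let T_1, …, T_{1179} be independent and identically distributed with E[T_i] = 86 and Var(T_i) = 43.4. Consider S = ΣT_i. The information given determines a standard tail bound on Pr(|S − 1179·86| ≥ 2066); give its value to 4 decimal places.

0.0120

With mean and variance of each term known, Chebyshev's inequality bounds the deviation of the sum (or sample mean).
Var(S) = n·Var(T_i) = 1179·43.4 = 51168.6.
Chebyshev: Pr(|S − 1179·86| ≥ 2066) ≤ Var(S)/2066² = 51168.6/4268356 = 0.0120.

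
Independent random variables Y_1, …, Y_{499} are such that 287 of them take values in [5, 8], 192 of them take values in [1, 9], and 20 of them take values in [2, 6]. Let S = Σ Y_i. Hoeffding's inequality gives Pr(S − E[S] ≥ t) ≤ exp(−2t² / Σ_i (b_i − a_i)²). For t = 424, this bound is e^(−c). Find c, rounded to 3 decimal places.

Σ(b_i − a_i)² = 287·3² + 192·8² + 20·4² = 15191.
c = 2t² / 15191 = 2·424² / 15191 = 23.6688.

23.669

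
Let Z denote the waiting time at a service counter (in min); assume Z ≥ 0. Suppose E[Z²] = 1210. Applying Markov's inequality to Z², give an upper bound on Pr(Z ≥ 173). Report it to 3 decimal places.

Since Z ≥ 0, the event {Z ≥ 173} is the same as {Z² ≥ 29929}.
Markov's inequality applied to Z² gives Pr(Z² ≥ 29929) ≤ E[Z²]/29929 = 1210/29929 = 0.0404.

0.040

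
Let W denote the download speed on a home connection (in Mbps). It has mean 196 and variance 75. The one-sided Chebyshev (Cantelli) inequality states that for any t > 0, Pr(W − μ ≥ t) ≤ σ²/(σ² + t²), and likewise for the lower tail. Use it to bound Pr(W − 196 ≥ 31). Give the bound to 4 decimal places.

Here σ² = 75 and t = 31, so σ² + t² = 1036.
Cantelli's bound: 75/1036 = 0.0724.

0.0724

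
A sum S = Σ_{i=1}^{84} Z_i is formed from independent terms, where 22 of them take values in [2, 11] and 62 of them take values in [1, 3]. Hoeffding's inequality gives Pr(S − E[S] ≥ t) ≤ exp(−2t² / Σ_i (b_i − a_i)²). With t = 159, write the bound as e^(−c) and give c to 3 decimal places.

24.907

Σ(b_i − a_i)² = 22·9² + 62·2² = 2030.
c = 2t² / 2030 = 2·159² / 2030 = 24.9074.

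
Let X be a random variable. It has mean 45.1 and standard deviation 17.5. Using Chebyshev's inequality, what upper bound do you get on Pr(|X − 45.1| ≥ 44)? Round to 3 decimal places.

Chebyshev: Pr(|X − μ| ≥ t) ≤ Var(X)/t².
Var(X) = σ² = 17.5² = 306.25.
Bound = 306.25 / 1936 = 0.1582.

0.158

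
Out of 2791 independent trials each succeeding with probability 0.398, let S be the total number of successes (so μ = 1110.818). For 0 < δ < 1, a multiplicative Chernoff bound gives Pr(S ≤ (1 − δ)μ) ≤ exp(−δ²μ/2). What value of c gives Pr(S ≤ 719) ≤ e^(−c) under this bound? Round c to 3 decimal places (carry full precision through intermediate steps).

Write 719 = (1 − δ)μ, so δ = 1 − 719/1110.818 = 0.3527292…
Then the exponent is δ²μ/2 = (μ − 719)²/(2μ) = 69.102835.

69.103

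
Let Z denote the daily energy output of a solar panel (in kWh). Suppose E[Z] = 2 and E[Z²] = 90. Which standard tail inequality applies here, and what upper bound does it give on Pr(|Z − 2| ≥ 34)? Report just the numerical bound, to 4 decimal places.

The first two moments determine the variance, so Chebyshev's inequality is the sharpest standard bound available.
Var(Z) = E[Z²] − (E[Z])² = 90 − 4 = 86.
Chebyshev's inequality: Pr(|Z − μ| ≥ t) ≤ Var(Z)/t² = 86/1156 = 0.0744.

0.0744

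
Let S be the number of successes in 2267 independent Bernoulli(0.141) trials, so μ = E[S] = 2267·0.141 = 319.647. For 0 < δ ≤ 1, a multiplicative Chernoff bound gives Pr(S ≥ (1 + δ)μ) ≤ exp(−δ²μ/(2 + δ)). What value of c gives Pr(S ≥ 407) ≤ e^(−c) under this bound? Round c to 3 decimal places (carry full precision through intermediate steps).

Write 407 = (1 + δ)μ, so δ = 407/319.647 − 1 = 0.2732796…
Then the exponent is δ²μ/(2 + δ) = (407 − μ)² / (μ·(2 + δ)) = 10.501036.

10.501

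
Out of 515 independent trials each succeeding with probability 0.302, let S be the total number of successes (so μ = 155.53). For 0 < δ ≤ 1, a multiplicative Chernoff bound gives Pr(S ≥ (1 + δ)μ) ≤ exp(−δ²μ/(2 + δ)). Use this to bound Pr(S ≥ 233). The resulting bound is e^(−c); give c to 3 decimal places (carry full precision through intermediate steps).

15.447

Write 233 = (1 + δ)μ, so δ = 233/155.53 − 1 = 0.4981033…
Then the exponent is δ²μ/(2 + δ) = (233 − μ)² / (μ·(2 + δ)) = 15.446943.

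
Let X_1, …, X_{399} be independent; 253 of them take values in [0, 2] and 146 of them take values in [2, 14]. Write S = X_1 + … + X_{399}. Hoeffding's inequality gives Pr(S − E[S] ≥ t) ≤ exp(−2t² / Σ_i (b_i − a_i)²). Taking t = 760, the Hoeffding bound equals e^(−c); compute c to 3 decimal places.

Σ(b_i − a_i)² = 253·2² + 146·12² = 22036.
c = 2t² / 22036 = 2·760² / 22036 = 52.4233.

52.423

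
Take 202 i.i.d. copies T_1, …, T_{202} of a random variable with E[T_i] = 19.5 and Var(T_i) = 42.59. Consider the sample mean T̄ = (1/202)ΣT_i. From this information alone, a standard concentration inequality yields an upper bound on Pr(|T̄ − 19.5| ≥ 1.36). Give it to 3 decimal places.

With mean and variance of each term known, Chebyshev's inequality bounds the deviation of the sum (or sample mean).
Var(T̄) = Var(T_i)/n = 42.59/202 = 0.21084.
Chebyshev: Pr(|T̄ − 19.5| ≥ 1.36) ≤ Var(T̄)/(1.36)² = 42.59/(202·1.36²) = 0.1140.

0.114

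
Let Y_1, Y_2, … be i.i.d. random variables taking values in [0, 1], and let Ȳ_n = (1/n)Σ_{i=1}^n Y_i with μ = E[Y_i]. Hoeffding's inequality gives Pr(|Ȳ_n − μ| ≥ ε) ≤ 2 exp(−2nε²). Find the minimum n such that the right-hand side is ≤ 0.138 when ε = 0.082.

Require 2·exp(−2nε²) ≤ 0.138, i.e. 2nε² ≥ ln(2/0.138) = 2.673649.
So n ≥ 2.673649 / (2·0.082²) = 198.814.
The smallest integer n is 199.

199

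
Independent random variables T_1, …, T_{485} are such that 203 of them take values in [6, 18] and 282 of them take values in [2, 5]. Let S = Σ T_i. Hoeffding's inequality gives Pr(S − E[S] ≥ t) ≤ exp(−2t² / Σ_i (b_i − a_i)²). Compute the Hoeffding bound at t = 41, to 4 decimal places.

Σ(b_i − a_i)² = 203·12² + 282·3² = 31770.
Exponent = 2·41² / 31770 = 0.10582.
Bound = exp(−0.10582) = 0.89958.

0.8996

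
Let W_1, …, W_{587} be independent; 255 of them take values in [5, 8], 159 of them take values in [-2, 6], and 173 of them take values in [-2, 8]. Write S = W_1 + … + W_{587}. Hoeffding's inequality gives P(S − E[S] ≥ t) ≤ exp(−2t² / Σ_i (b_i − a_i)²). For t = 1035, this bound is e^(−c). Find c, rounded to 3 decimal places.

Σ(b_i − a_i)² = 255·3² + 159·8² + 173·10² = 29771.
c = 2t² / 29771 = 2·1035² / 29771 = 71.9643.

71.964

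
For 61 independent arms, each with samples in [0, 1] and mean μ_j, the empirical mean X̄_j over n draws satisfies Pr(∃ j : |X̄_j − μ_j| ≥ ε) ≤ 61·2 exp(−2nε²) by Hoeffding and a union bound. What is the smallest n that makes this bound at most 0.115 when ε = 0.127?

216

Need 2·61·exp(−2nε²) ≤ 0.115, i.e. exp(−2nε²) ≤ 0.115/122.
So 2nε² ≥ ln(122/0.115) = 6.966844.
Hence n ≥ 6.966844/(2·0.127²) = 215.973.
The smallest integer n is 216.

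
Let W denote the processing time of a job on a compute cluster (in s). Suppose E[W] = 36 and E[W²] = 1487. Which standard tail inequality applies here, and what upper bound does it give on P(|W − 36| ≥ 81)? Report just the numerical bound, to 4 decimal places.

The first two moments determine the variance, so Chebyshev's inequality is the sharpest standard bound available.
Var(W) = E[W²] − (E[W])² = 1487 − 1296 = 191.
Chebyshev's inequality: P(|W − μ| ≥ t) ≤ Var(W)/t² = 191/6561 = 0.0291.

0.0291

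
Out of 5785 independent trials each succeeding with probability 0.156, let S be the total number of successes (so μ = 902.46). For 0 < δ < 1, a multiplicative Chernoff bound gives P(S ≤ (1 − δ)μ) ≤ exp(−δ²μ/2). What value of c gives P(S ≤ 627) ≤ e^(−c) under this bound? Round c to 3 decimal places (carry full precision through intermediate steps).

Write 627 = (1 − δ)μ, so δ = 1 − 627/902.46 = 0.3052324…
Then the exponent is δ²μ/2 = (μ − 627)²/(2μ) = 42.039654.

42.040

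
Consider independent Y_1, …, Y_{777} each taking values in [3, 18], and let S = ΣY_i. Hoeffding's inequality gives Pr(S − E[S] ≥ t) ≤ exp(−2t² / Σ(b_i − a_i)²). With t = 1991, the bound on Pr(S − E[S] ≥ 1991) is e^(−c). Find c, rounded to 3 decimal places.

45.349

Σ(b_i − a_i)² = 777·(15)² = 174825.
c = 2t²/174825 = 2·1991²/174825 = 45.3491.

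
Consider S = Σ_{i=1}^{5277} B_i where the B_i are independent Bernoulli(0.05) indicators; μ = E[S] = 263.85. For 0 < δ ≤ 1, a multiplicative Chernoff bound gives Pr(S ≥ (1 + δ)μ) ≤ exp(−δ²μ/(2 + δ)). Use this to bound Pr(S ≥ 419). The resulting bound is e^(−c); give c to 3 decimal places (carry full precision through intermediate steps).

Write 419 = (1 + δ)μ, so δ = 419/263.85 − 1 = 0.5880235…
Then the exponent is δ²μ/(2 + δ) = (419 − μ)² / (μ·(2 + δ)) = 35.251552.

35.252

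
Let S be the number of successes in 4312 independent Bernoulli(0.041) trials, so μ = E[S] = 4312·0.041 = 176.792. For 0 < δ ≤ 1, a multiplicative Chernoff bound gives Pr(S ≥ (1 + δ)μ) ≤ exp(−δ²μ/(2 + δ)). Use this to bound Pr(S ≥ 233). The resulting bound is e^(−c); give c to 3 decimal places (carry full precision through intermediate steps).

7.710

Write 233 = (1 + δ)μ, so δ = 233/176.792 − 1 = 0.3179329…
Then the exponent is δ²μ/(2 + δ) = (233 − μ)² / (μ·(2 + δ)) = 7.709617.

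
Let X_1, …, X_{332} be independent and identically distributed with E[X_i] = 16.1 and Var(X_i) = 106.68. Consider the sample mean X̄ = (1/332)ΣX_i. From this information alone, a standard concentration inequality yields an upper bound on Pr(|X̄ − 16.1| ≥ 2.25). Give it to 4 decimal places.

0.0635

With mean and variance of each term known, Chebyshev's inequality bounds the deviation of the sum (or sample mean).
Var(X̄) = Var(X_i)/n = 106.68/332 = 0.32133.
Chebyshev: Pr(|X̄ − 16.1| ≥ 2.25) ≤ Var(X̄)/(2.25)² = 106.68/(332·2.25²) = 0.0635.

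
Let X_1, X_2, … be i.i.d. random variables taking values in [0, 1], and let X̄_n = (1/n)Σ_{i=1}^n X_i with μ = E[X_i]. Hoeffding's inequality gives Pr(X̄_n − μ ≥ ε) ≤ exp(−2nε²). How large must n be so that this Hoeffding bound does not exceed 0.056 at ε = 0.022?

2978

Require exp(−2nε²) ≤ 0.056, i.e. 2nε² ≥ ln(1/0.056) = 2.882404.
So n ≥ 2.882404 / (2·0.022²) = 2977.690.
The smallest integer n is 2978.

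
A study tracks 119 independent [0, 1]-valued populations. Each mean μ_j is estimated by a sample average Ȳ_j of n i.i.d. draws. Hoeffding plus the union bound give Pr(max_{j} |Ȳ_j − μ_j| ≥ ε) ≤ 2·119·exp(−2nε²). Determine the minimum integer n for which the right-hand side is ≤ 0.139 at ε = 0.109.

Need 2·119·exp(−2nε²) ≤ 0.139, i.e. exp(−2nε²) ≤ 0.139/238.
So 2nε² ≥ ln(238/0.139) = 7.445552.
Hence n ≥ 7.445552/(2·0.109²) = 313.339.
The smallest integer n is 314.

314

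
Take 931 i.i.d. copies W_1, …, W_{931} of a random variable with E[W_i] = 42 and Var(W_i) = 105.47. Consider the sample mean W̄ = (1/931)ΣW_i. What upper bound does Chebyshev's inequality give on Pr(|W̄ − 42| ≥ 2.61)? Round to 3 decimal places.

Var(W̄) = Var(W_i)/n = 105.47/931 = 0.11329.
Chebyshev: Pr(|W̄ − 42| ≥ 2.61) ≤ Var(W̄)/(2.61)² = 105.47/(931·2.61²) = 0.0166.

0.017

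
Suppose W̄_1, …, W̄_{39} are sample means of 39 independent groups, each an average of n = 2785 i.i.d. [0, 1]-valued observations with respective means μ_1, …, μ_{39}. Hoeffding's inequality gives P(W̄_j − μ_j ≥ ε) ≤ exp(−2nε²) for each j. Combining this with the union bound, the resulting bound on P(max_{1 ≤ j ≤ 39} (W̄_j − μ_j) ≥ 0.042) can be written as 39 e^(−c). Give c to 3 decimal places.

Union bound over the 39 events: P(max_{1 ≤ j ≤ 39} (W̄_j − μ_j) ≥ 0.042) ≤ 39·exp(−2nε²) = 39 exp(−2·2785·0.042²).
So c = 2·2785·0.042² = 9.8255.

9.825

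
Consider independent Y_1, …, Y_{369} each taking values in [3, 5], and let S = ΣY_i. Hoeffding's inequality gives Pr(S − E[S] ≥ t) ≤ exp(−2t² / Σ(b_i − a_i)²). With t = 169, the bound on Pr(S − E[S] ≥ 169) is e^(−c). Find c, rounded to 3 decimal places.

Σ(b_i − a_i)² = 369·(2)² = 1476.
c = 2t²/1476 = 2·169²/1476 = 38.7005.

38.701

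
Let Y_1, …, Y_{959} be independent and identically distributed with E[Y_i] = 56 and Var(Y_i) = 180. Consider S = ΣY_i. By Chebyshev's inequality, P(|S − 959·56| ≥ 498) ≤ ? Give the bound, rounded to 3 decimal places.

0.696

Var(S) = n·Var(Y_i) = 959·180 = 172620.
Chebyshev: P(|S − 959·56| ≥ 498) ≤ Var(S)/498² = 172620/248004 = 0.6960.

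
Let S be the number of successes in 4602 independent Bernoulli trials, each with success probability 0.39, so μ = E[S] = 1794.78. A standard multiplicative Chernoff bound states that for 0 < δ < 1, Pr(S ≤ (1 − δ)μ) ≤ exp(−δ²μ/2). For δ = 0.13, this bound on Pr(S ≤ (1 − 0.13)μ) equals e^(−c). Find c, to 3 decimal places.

15.166

c = δ²μ/2 = 0.13²·1794.78/2 = 15.1659.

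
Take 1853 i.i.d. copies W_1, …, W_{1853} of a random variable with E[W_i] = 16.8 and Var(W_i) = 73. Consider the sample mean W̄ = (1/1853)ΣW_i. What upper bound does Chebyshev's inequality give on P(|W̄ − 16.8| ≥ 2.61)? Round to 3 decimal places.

0.006

Var(W̄) = Var(W_i)/n = 73/1853 = 0.039396.
Chebyshev: P(|W̄ − 16.8| ≥ 2.61) ≤ Var(W̄)/(2.61)² = 73/(1853·2.61²) = 0.0058.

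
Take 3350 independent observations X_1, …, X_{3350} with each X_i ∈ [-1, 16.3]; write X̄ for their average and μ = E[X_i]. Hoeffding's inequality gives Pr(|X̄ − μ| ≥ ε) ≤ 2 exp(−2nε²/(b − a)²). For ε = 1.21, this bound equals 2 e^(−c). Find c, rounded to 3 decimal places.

32.776

c = 2nε²/(b − a)² = 2·3350·1.21² / 17.3² = 32.7758.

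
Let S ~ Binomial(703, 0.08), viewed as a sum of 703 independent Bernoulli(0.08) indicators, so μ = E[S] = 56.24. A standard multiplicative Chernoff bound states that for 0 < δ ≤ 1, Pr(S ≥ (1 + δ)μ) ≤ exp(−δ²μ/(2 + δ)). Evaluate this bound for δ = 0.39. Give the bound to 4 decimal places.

0.0279

Exponent = δ²μ/(2 + δ) = 0.39²·56.24/2.39 = 3.5791.
Bound = exp(−3.5791) = 0.02790.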